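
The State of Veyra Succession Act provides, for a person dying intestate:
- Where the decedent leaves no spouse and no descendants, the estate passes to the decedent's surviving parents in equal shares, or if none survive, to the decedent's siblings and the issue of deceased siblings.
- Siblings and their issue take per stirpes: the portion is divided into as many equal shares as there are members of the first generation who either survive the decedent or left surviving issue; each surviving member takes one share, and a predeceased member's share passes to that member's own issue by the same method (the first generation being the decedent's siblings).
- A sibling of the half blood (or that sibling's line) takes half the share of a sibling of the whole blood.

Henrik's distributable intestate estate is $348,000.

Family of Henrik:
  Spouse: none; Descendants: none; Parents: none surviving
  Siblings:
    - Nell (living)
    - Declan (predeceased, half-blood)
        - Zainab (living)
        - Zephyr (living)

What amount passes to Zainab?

The entire $348,000 passes to the siblings and their issue.
Counting each half-blood sibling's line as half a unit, there are 3/2 units in $348,000, so one unit is $232,000. Whole-blood lines (Nell) take $232,000 each; half-blood lines (Declan) take $116,000 each.
Declan's share ($116,000) is divided into 2 shares of $58,000: Zainab and Zephyr each take $58,000.

Zainab receives $58,000.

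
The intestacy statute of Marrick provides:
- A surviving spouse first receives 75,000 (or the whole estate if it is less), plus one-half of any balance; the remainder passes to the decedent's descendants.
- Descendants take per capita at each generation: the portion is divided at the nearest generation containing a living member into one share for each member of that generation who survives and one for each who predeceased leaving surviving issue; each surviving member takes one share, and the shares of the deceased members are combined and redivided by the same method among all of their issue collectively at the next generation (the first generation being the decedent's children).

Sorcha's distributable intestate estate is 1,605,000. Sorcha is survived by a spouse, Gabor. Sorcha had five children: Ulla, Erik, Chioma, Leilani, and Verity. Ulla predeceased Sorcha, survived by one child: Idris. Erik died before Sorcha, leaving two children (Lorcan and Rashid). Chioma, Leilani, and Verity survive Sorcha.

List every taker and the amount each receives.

Gabor first takes 75,000, leaving a balance of 1,530,000. Gabor then takes one-half of the balance (765,000), for a total of 840,000. The remaining 765,000 passes to the descendants.
The descendants' portion (765,000) is divided at the children's generation into 5 shares of 153,000. Chioma, Leilani, and Verity each take 153,000. The 2 shares of the deceased (Ulla and Erik) are combined into a pool of 306,000.
That pool (306,000) is divided at the grandchildren's generation equally among Idris, Lorcan, and Rashid: 102,000 each.

Gabor: 840,000; Idris: 102,000; Lorcan: 102,000; Rashid: 102,000; Chioma: 153,000; Leilani: 153,000; Verity: 153,000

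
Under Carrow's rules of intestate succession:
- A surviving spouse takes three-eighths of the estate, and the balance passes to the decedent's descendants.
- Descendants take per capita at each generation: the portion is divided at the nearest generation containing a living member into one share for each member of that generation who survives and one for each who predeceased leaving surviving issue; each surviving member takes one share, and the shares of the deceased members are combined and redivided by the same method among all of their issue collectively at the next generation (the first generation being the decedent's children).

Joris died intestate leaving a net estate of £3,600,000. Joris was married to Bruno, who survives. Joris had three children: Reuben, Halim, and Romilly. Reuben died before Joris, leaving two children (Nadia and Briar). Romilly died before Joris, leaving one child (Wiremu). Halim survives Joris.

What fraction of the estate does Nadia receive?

Bruno takes three-eighths of £3,600,000 = £1,350,000. The remaining £2,250,000 passes to the descendants.
The descendants' portion (£2,250,000) is divided at the children's generation into 3 shares of £750,000. Halim takes £750,000. The 2 shares of the deceased (Reuben and Romilly) are combined into a pool of £1,500,000.
That pool (£1,500,000) is divided at the grandchildren's generation equally among Nadia, Briar, and Wiremu: £500,000 each.

Nadia receives 5/36 of the estate.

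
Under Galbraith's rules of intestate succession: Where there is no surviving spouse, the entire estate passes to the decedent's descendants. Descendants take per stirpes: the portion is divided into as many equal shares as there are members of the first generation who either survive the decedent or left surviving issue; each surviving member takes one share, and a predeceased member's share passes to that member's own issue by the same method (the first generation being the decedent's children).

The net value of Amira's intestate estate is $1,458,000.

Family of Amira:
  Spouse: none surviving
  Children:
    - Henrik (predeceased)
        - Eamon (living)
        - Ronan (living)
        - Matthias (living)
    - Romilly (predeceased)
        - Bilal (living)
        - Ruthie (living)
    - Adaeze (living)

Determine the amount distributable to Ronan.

The entire $1,458,000 passes to the descendants.
That amount ($1,458,000) is divided into 3 shares of $486,000: Adaeze takes $486,000; Henrik's $486,000 share passes to Henrik's issue; Romilly's $486,000 share passes to Romilly's issue.
Henrik's share ($486,000) is divided into 3 shares of $162,000: Eamon, Ronan, and Matthias each take $162,000.
Romilly's share ($486,000) is divided into 2 shares of $243,000: Bilal and Ruthie each take $243,000.

Ronan receives $162,000.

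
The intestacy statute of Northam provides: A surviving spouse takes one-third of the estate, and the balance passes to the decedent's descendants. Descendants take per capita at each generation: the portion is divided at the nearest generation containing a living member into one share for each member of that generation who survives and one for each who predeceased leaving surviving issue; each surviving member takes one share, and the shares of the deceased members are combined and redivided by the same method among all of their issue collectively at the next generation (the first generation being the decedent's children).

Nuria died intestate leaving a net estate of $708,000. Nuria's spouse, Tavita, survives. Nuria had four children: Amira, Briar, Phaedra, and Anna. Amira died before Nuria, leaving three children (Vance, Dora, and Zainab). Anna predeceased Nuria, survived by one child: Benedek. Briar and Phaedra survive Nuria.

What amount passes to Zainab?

Zainab receives $59,000.

Tavita takes one-third of $708,000 = $236,000. The remaining $472,000 passes to the descendants.
The descendants' portion ($472,000) is divided at the children's generation into 4 shares of $118,000. Briar and Phaedra each take $118,000. The 2 shares of the deceased (Amira and Anna) are combined into a pool of $236,000.
That pool ($236,000) is divided at the grandchildren's generation equally among Vance, Dora, Zainab, and Benedek: $59,000 each.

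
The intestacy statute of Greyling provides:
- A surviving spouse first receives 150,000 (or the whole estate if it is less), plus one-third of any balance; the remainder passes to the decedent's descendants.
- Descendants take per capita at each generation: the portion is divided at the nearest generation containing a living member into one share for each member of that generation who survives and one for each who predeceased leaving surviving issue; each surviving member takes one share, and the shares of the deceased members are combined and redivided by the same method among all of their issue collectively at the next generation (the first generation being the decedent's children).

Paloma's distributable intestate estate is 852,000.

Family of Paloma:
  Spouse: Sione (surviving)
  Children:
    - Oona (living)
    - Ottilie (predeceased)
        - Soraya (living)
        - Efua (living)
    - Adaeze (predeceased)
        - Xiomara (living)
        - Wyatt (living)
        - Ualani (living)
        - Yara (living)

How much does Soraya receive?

Sione first takes 150,000, leaving a balance of 702,000. Sione then takes one-third of the balance (234,000), for a total of 384,000. The remaining 468,000 passes to the descendants.
The descendants' portion (468,000) is divided at the children's generation into 3 shares of 156,000. Oona takes 156,000. The 2 shares of the deceased (Ottilie and Adaeze) are combined into a pool of 312,000.
That pool (312,000) is divided at the grandchildren's generation equally among Soraya, Efua, Xiomara, Wyatt, Ualani, and Yara: 52,000 each.

Soraya receives 52,000.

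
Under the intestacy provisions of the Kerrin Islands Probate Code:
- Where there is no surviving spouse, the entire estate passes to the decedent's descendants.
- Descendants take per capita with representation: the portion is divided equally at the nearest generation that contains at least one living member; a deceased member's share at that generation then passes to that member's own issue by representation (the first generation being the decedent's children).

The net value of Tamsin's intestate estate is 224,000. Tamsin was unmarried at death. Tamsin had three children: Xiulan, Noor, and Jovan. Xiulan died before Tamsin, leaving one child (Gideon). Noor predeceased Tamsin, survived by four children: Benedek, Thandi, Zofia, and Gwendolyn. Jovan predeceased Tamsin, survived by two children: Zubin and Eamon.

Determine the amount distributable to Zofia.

The entire 224,000 passes to the descendants.
No child survives, so the initial division is made at the grandchildren's generation.
That amount (224,000) is divided into 7 shares of 32,000: Gideon, Benedek, Thandi, Zofia, Gwendolyn, Zubin, and Eamon each take 32,000.

Zofia receives 32,000.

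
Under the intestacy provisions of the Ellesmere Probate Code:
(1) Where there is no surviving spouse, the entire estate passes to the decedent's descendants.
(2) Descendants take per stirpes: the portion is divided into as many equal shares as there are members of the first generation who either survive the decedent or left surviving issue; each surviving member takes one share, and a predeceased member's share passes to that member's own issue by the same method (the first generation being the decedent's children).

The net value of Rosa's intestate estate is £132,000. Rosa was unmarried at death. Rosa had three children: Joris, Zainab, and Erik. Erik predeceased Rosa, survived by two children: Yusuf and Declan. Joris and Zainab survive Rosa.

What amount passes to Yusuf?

The entire £132,000 passes to the descendants.
That amount (£132,000) is divided into 3 shares of £44,000: Joris and Zainab each take £44,000; Erik's £44,000 share passes to Erik's issue.
Erik's share (£44,000) is divided into 2 shares of £22,000: Yusuf and Declan each take £22,000.

Yusuf receives £22,000.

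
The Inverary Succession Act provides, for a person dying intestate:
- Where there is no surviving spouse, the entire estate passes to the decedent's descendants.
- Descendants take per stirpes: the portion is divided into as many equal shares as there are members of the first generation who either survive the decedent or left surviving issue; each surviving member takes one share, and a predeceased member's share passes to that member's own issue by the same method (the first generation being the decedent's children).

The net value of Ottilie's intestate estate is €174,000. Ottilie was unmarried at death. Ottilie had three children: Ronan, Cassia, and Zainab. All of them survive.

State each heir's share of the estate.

The entire €174,000 passes to the descendants.
That amount (€174,000) is divided into 3 shares of €58,000: Ronan, Cassia, and Zainab each take €58,000.

Ronan: €58,000; Cassia: €58,000; Zainab: €58,000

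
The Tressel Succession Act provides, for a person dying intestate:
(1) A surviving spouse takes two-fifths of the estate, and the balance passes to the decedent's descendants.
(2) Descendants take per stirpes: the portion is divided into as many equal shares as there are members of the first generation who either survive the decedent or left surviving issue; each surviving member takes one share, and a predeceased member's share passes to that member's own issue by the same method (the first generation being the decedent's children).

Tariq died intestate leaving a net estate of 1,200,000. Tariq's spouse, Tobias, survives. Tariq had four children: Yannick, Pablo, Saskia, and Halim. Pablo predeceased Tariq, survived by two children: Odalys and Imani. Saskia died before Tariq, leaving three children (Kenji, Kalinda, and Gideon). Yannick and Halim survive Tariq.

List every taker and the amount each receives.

Tobias: 480,000; Yannick: 180,000; Odalys: 90,000; Imani: 90,000; Kenji: 60,000; Kalinda: 60,000; Gideon: 60,000; Halim: 180,000

Tobias takes two-fifths of 1,200,000 = 480,000. The remaining 720,000 passes to the descendants.
The descendants' portion (720,000) is divided into 4 shares of 180,000: Yannick and Halim each take 180,000; Pablo's 180,000 share passes to Pablo's issue; Saskia's 180,000 share passes to Saskia's issue.
Pablo's share (180,000) is divided into 2 shares of 90,000: Odalys and Imani each take 90,000.
Saskia's share (180,000) is divided into 3 shares of 60,000: Kenji, Kalinda, and Gideon each take 60,000.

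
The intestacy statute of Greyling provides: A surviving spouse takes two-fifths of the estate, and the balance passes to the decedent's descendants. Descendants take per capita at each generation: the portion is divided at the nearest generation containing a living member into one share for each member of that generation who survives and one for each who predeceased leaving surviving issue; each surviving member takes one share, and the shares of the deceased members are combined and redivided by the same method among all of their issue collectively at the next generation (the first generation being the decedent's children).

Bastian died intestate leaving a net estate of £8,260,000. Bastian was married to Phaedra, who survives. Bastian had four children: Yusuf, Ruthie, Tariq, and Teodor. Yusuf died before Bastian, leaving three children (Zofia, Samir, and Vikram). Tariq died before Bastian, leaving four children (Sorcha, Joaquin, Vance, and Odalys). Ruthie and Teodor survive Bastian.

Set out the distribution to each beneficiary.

Phaedra: £3,304,000; Zofia: £354,000; Samir: £354,000; Vikram: £354,000; Ruthie: £1,239,000; Sorcha: £354,000; Joaquin: £354,000; Vance: £354,000; Odalys: £354,000; Teodor: £1,239,000

Phaedra takes two-fifths of £8,260,000 = £3,304,000. The remaining £4,956,000 passes to the descendants.
The descendants' portion (£4,956,000) is divided at the children's generation into 4 shares of £1,239,000. Ruthie and Teodor each take £1,239,000. The 2 shares of the deceased (Yusuf and Tariq) are combined into a pool of £2,478,000.
That pool (£2,478,000) is divided at the grandchildren's generation equally among Zofia, Samir, Vikram, Sorcha, Joaquin, Vance, and Odalys: £354,000 each.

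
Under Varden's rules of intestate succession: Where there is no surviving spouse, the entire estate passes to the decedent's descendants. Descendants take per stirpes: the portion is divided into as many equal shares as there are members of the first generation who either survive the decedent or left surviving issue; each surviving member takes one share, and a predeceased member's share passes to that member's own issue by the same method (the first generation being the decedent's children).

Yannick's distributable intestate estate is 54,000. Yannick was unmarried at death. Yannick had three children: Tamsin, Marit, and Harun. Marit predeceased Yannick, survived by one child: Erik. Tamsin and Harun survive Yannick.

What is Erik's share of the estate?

The entire 54,000 passes to the descendants.
That amount (54,000) is divided into 3 shares of 18,000: Tamsin and Harun each take 18,000; Marit's 18,000 share passes to Marit's issue.
Marit's share (18,000) passes entirely to Erik.

Erik receives 18,000.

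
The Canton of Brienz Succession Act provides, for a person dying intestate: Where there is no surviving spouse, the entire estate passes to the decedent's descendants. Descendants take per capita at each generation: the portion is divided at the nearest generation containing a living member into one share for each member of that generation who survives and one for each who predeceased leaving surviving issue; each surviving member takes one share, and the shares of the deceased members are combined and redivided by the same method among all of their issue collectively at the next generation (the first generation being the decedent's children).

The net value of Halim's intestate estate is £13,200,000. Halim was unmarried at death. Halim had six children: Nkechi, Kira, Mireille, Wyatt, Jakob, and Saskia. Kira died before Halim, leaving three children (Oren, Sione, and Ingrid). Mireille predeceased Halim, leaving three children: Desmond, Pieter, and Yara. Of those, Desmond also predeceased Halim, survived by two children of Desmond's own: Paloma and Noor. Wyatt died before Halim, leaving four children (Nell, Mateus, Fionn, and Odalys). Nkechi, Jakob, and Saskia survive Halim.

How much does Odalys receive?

The entire £13,200,000 passes to the descendants.
That amount (£13,200,000) is divided at the children's generation into 6 shares of £2,200,000. Nkechi, Jakob, and Saskia each take £2,200,000. The 3 shares of the deceased (Kira, Mireille, and Wyatt) are combined into a pool of £6,600,000.
That pool (£6,600,000) is divided at the grandchildren's generation into 10 shares of £660,000. Oren, Sione, Ingrid, Pieter, Yara, Nell, Mateus, Fionn, and Odalys each take £660,000. The remaining share for the deceased Desmond (£660,000) is carried to the next generation.
That pool (£660,000) is divided at the great-grandchildren's generation equally among Paloma and Noor: £330,000 each.

Odalys receives £660,000.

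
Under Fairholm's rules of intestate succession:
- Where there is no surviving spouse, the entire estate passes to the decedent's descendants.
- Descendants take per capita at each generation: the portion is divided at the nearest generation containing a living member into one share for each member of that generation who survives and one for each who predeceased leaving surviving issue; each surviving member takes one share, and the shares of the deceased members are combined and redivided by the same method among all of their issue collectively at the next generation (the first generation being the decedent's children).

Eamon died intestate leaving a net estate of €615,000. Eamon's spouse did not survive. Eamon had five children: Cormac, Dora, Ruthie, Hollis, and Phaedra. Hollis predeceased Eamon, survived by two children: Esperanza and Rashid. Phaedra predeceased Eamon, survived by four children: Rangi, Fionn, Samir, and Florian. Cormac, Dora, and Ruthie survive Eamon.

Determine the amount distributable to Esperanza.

Esperanza receives €41,000.

The entire €615,000 passes to the descendants.
That amount (€615,000) is divided at the children's generation into 5 shares of €123,000. Cormac, Dora, and Ruthie each take €123,000. The 2 shares of the deceased (Hollis and Phaedra) are combined into a pool of €246,000.
That pool (€246,000) is divided at the grandchildren's generation equally among Esperanza, Rashid, Rangi, Fionn, Samir, and Florian: €41,000 each.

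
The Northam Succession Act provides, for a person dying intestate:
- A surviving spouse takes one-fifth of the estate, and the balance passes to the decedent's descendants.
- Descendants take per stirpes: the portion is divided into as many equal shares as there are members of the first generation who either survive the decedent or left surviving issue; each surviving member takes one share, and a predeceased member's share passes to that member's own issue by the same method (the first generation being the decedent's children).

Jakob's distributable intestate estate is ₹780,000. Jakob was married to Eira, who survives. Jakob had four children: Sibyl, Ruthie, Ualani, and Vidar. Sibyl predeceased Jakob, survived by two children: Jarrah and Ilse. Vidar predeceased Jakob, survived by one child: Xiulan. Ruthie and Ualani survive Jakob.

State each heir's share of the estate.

Eira: ₹156,000; Jarrah: ₹78,000; Ilse: ₹78,000; Ruthie: ₹156,000; Ualani: ₹156,000; Xiulan: ₹156,000

Eira takes one-fifth of ₹780,000 = ₹156,000. The remaining ₹624,000 passes to the descendants.
The descendants' portion (₹624,000) is divided into 4 shares of ₹156,000: Ruthie and Ualani each take ₹156,000; Sibyl's ₹156,000 share passes to Sibyl's issue; Vidar's ₹156,000 share passes to Vidar's issue.
Sibyl's share (₹156,000) is divided into 2 shares of ₹78,000: Jarrah and Ilse each take ₹78,000.
Vidar's share (₹156,000) passes entirely to Xiulan.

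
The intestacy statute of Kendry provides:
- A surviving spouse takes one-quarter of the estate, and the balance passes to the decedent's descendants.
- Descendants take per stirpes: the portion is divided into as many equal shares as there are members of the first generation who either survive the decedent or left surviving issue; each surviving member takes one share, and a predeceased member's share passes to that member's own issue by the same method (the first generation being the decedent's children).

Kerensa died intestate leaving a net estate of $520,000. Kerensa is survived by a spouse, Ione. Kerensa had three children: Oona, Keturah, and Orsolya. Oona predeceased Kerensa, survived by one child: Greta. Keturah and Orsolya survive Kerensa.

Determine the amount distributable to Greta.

Ione takes one-quarter of $520,000 = $130,000. The remaining $390,000 passes to the descendants.
The descendants' portion ($390,000) is divided into 3 shares of $130,000: Keturah and Orsolya each take $130,000; Oona's $130,000 share passes to Oona's issue.
Oona's share ($130,000) passes entirely to Greta.

Greta receives $130,000.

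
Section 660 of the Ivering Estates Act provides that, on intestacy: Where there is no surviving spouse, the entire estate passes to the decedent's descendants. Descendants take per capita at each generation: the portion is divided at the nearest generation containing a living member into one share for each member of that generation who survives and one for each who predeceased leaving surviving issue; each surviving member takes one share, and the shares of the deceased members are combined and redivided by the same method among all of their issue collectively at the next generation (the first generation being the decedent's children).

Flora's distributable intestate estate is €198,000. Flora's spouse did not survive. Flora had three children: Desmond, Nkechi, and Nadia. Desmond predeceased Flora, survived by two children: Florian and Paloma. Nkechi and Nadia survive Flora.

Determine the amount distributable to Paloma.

Paloma receives €33,000.

The entire €198,000 passes to the descendants.
That amount (€198,000) is divided at the children's generation into 3 shares of €66,000. Nkechi and Nadia each take €66,000. The remaining share for the deceased Desmond (€66,000) is carried to the next generation.
That pool (€66,000) is divided at the grandchildren's generation equally among Florian and Paloma: €33,000 each.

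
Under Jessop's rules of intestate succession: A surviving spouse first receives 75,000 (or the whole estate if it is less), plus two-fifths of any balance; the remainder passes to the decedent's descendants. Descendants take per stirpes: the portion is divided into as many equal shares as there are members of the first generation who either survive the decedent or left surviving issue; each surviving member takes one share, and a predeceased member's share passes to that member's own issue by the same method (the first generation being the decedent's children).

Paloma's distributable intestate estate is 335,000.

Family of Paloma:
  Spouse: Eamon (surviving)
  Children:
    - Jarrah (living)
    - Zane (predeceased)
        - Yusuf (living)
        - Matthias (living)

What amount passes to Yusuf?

Eamon first takes 75,000, leaving a balance of 260,000. Eamon then takes two-fifths of the balance (104,000), for a total of 179,000. The remaining 156,000 passes to the descendants.
The descendants' portion (156,000) is divided into 2 shares of 78,000: Jarrah takes 78,000; Zane's 78,000 share passes to Zane's issue.
Zane's share (78,000) is divided into 2 shares of 39,000: Yusuf and Matthias each take 39,000.

Yusuf receives 39,000.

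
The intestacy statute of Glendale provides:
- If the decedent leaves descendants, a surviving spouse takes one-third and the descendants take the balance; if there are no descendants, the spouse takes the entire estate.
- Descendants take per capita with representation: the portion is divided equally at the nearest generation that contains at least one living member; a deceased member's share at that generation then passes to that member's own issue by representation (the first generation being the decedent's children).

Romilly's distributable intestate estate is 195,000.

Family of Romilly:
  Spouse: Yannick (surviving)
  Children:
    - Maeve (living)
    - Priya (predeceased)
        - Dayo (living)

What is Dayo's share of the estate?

Dayo receives 65,000.

Yannick takes one-third of 195,000 = 65,000. The remaining 130,000 passes to the descendants.
The descendants' portion (130,000) is divided into 2 shares of 65,000: Maeve takes 65,000; Priya's 65,000 share passes to Priya's issue.
Priya's share (65,000) passes entirely to Dayo.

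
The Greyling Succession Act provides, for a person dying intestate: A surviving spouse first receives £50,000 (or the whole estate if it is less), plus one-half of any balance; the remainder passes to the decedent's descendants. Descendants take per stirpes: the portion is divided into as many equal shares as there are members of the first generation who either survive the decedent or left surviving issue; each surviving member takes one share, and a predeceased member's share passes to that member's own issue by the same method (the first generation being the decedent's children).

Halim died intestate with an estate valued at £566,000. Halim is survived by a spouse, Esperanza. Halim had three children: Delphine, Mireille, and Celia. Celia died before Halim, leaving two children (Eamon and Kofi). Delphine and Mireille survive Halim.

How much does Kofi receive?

Kofi receives £43,000.

Esperanza first takes £50,000, leaving a balance of £516,000. Esperanza then takes one-half of the balance (£258,000), for a total of £308,000. The remaining £258,000 passes to the descendants.
The descendants' portion (£258,000) is divided into 3 shares of £86,000: Delphine and Mireille each take £86,000; Celia's £86,000 share passes to Celia's issue.
Celia's share (£86,000) is divided into 2 shares of £43,000: Eamon and Kofi each take £43,000.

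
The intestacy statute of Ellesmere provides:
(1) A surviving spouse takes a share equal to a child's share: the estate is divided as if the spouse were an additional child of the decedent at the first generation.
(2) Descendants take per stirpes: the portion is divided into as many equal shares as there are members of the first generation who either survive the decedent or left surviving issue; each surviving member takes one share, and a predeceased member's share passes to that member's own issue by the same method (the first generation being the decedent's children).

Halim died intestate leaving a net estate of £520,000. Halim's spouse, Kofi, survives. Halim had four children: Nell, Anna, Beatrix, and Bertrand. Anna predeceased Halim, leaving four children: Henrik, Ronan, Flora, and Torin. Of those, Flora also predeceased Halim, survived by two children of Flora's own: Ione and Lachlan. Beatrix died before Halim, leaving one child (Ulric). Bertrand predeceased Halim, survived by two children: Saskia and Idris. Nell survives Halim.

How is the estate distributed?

The spouse counts as an additional share at the children's level, so there are 5 primary shares of £104,000. Kofi takes one such share (£104,000).
The children's combined portion (£416,000) is divided into 4 shares of £104,000: Nell takes £104,000; Anna's £104,000 share passes to Anna's issue; Beatrix's £104,000 share passes to Beatrix's issue; Bertrand's £104,000 share passes to Bertrand's issue.
Anna's share (£104,000) is divided into 4 shares of £26,000: Henrik, Ronan, and Torin each take £26,000; Flora's £26,000 share passes to Flora's issue.
Flora's share (£26,000) is divided into 2 shares of £13,000: Ione and Lachlan each take £13,000.
Beatrix's share (£104,000) passes entirely to Ulric.
Bertrand's share (£104,000) is divided into 2 shares of £52,000: Saskia and Idris each take £52,000.

Kofi: £104,000; Nell: £104,000; Henrik: £26,000; Ronan: £26,000; Ione: £13,000; Lachlan: £13,000; Torin: £26,000; Ulric: £104,000; Saskia: £52,000; Idris: £52,000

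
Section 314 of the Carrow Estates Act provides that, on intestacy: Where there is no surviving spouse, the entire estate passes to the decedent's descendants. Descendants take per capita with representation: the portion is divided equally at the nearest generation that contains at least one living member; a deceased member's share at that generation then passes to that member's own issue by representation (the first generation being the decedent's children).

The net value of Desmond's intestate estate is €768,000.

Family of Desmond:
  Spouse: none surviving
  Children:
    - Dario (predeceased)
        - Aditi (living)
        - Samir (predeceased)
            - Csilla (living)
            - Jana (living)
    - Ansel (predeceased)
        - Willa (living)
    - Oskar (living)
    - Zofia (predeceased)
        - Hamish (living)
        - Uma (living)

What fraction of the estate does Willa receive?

Willa receives 1/4 of the estate.

The entire €768,000 passes to the descendants.
That amount (€768,000) is divided into 4 shares of €192,000: Oskar takes €192,000; Dario's €192,000 share passes to Dario's issue; Ansel's €192,000 share passes to Ansel's issue; Zofia's €192,000 share passes to Zofia's issue.
Dario's share (€192,000) is divided into 2 shares of €96,000: Aditi takes €96,000; Samir's €96,000 share passes to Samir's issue.
Samir's share (€96,000) is divided into 2 shares of €48,000: Csilla and Jana each take €48,000.
Ansel's share (€192,000) passes entirely to Willa.
Zofia's share (€192,000) is divided into 2 shares of €96,000: Hamish and Uma each take €96,000.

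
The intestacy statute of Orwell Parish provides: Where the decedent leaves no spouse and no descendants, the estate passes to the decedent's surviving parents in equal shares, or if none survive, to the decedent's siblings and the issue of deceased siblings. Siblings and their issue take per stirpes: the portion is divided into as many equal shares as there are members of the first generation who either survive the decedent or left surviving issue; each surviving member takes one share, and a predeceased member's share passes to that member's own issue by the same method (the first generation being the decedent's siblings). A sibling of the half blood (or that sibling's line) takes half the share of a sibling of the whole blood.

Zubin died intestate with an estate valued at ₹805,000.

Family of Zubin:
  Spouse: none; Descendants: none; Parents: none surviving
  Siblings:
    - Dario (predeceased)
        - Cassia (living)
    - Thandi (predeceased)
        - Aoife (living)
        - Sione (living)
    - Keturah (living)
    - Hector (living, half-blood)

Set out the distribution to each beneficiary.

Cassia: ₹230,000; Aoife: ₹115,000; Sione: ₹115,000; Keturah: ₹230,000; Hector: ₹115,000

The entire ₹805,000 passes to the siblings and their issue.
Counting each half-blood sibling's line as half a unit, there are 7/2 units in ₹805,000, so one unit is ₹230,000. Whole-blood lines (Dario, Thandi, and Keturah) take ₹230,000 each; half-blood lines (Hector) take ₹115,000 each.
Dario's share (₹230,000) passes entirely to Cassia.
Thandi's share (₹230,000) is divided into 2 shares of ₹115,000: Aoife and Sione each take ₹115,000.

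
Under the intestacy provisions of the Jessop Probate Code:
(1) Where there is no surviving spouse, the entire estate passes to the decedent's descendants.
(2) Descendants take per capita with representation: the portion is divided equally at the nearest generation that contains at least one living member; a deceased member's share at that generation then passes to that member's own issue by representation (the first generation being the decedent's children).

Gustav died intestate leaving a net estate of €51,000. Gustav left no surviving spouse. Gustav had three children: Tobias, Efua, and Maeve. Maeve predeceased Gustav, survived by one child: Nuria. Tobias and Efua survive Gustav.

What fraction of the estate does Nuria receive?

Nuria receives 1/3 of the estate.

The entire €51,000 passes to the descendants.
That amount (€51,000) is divided into 3 shares of €17,000: Tobias and Efua each take €17,000; Maeve's €17,000 share passes to Maeve's issue.
Maeve's share (€17,000) passes entirely to Nuria.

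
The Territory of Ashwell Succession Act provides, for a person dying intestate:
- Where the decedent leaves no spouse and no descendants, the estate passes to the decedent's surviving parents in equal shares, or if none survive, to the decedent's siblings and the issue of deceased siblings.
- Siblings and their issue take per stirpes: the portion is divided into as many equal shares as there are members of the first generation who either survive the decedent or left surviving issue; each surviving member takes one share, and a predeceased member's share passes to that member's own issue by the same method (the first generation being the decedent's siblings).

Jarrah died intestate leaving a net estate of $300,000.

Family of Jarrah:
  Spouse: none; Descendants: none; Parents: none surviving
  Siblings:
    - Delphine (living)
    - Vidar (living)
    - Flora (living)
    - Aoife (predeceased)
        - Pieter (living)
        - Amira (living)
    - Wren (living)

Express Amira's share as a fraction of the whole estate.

The entire $300,000 passes to the siblings and their issue.
That amount ($300,000) is divided into 5 shares of $60,000: Delphine, Vidar, Flora, and Wren each take $60,000; Aoife's $60,000 share passes to Aoife's issue.
Aoife's share ($60,000) is divided into 2 shares of $30,000: Pieter and Amira each take $30,000.

Amira receives 1/10 of the estate.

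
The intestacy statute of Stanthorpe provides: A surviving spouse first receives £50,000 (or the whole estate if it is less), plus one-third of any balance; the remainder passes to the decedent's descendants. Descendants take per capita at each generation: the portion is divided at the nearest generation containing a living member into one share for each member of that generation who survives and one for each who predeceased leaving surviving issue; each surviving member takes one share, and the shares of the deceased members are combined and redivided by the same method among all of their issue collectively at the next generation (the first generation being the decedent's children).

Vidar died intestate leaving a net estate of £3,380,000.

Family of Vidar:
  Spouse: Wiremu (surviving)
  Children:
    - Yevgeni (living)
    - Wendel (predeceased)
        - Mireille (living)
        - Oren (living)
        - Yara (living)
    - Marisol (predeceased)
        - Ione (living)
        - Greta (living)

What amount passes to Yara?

Wiremu first takes £50,000, leaving a balance of £3,330,000. Wiremu then takes one-third of the balance (£1,110,000), for a total of £1,160,000. The remaining £2,220,000 passes to the descendants.
The descendants' portion (£2,220,000) is divided at the children's generation into 3 shares of £740,000. Yevgeni takes £740,000. The 2 shares of the deceased (Wendel and Marisol) are combined into a pool of £1,480,000.
That pool (£1,480,000) is divided at the grandchildren's generation equally among Mireille, Oren, Yara, Ione, and Greta: £296,000 each.

Yara receives £296,000.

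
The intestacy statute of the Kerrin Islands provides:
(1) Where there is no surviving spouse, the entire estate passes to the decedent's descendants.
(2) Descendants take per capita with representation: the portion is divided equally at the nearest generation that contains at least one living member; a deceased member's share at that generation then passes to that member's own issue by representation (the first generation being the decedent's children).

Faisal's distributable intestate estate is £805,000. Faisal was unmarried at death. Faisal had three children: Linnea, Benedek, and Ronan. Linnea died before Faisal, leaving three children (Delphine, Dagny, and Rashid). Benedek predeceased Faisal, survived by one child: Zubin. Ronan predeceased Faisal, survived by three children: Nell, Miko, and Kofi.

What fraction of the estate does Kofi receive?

The entire £805,000 passes to the descendants.
No child survives, so the initial division is made at the grandchildren's generation.
That amount (£805,000) is divided into 7 shares of £115,000: Delphine, Dagny, Rashid, Zubin, Nell, Miko, and Kofi each take £115,000.

Kofi receives 1/7 of the estate.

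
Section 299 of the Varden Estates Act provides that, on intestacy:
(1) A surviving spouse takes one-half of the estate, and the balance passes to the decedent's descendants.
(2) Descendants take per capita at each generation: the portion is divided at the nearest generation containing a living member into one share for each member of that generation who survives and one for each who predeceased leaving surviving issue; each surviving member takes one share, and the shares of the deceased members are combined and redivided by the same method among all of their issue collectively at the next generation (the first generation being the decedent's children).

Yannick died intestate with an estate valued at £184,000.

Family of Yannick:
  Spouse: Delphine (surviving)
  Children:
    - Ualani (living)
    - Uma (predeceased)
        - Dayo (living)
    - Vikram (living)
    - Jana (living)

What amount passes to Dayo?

Dayo receives £23,000.

Delphine takes one-half of £184,000 = £92,000. The remaining £92,000 passes to the descendants.
The descendants' portion (£92,000) is divided at the children's generation into 4 shares of £23,000. Ualani, Vikram, and Jana each take £23,000. The remaining share for the deceased Uma (£23,000) is carried to the next generation.
That pool (£23,000) passes entirely to Dayo, the sole taker at the grandchildren's generation.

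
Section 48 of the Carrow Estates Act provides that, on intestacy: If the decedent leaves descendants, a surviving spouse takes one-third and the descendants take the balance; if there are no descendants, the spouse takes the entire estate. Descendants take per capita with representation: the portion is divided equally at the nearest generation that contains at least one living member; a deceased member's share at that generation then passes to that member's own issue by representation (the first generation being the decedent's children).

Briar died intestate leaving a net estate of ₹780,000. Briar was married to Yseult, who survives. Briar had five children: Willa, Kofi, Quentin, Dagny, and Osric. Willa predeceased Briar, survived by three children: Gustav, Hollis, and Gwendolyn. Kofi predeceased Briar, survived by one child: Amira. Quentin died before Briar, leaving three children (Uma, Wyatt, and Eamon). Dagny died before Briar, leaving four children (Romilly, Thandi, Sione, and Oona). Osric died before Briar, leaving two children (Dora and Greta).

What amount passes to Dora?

Dora receives ₹40,000.

Yseult takes one-third of ₹780,000 = ₹260,000. The remaining ₹520,000 passes to the descendants.
No child survives, so the initial division is made at the grandchildren's generation.
The descendants' portion (₹520,000) is divided into 13 shares of ₹40,000: Gustav, Hollis, Gwendolyn, Amira, Uma, Wyatt, Eamon, Romilly, Thandi, Sione, Oona, Dora, and Greta each take ₹40,000.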